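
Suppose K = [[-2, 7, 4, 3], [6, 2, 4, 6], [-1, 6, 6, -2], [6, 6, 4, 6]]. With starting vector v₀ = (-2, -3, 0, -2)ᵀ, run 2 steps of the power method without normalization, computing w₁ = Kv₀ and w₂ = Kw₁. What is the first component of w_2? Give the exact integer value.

w1 = Kv₀ = (-23, -30, -12, -42)
w2 = Kw1 = (-338, -498, -145, -618)
The requested component of w2 is -338.

-338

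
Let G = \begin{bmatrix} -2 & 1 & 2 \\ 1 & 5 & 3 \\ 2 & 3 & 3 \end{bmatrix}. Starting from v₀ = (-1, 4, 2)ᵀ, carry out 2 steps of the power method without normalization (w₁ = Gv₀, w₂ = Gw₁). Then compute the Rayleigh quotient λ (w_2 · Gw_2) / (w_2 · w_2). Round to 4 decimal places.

λ ≈ 7.5537

w1 = Gv₀ = (10, 25, 16)
w2 = Gw1 = (37, 183, 143)
Gw2 = (395, 1381, 1052)
w2·Gw2 = 37·395 + 183·1381 + 143·1052 = 417774; w2·w2 = 37·37 + 183·183 + 143·143 = 55307
λ ≈ 417774/55307 = 7.5537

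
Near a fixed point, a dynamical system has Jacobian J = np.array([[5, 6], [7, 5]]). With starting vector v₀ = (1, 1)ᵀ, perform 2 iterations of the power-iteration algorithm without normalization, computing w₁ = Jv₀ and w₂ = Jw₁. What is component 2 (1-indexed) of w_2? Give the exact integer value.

w1 = Jv₀ = (5·1 + 6·1; 7·1 + 5·1) = (11, 12)
w2 = Jw1 = (5·11 + 6·12; 7·11 + 5·12) = (127, 137)
The requested component of w2 is 137.

137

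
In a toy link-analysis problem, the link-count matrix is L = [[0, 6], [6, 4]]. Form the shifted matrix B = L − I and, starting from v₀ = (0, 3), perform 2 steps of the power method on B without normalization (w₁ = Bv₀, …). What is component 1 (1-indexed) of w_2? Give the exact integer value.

B = L − I has rows (-1, 6); (6, 3)
w1 = Bv₀ = ((-1)·0 + 6·3; 6·0 + 3·3) = (18, 9)
w2 = Bw1 = ((-1)·18 + 6·9; 6·18 + 3·9) = (36, 135)
Requested component of w2: 36

36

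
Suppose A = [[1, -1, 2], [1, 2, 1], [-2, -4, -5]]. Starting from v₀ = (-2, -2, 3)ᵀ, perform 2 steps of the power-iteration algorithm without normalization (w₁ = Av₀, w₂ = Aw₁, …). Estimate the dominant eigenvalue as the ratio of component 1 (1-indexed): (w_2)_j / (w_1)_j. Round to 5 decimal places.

0.50000

w1 = Av₀ = (1·(-2) + (-1)·(-2) + 2·3; 1·(-2) + 2·(-2) + 1·3; (-2)·(-2) + (-4)·(-2) + (-5)·3) = (6, -3, -3)
w2 = Aw1 = (1·6 + (-1)·(-3) + 2·(-3); 1·6 + 2·(-3) + 1·(-3); (-2)·6 + (-4)·(-3) + (-5)·(-3)) = (3, -3, 15)
Ratio at component: 3 / 6 = 0.50000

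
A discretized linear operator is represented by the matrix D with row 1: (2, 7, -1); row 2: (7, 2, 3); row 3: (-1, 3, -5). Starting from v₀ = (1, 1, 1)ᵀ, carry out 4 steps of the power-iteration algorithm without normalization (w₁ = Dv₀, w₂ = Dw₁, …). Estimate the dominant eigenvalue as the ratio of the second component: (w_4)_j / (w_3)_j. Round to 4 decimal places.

6.3397

w1 = Dv₀ = (8, 12, -3)
w2 = Dw1 = (103, 71, 43)
w3 = Dw2 = (660, 992, -105)
w4 = Dw3 = (8369, 6289, 2841)
Ratio at component: 6289 / 992 = 6.3397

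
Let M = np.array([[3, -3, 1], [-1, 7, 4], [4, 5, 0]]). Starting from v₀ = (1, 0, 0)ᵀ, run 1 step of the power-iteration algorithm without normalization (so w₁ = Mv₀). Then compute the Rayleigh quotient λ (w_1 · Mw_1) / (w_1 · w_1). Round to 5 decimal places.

w1 = Mv₀ = (3, -1, 4)
Mw1 = (16, 6, 7)
w1·Mw1 = 3·16 + (-1)·6 + 4·7 = 70; w1·w1 = 3·3 + (-1)·(-1) + 4·4 = 26
λ ≈ 70/26 = 2.69231

λ ≈ 2.69231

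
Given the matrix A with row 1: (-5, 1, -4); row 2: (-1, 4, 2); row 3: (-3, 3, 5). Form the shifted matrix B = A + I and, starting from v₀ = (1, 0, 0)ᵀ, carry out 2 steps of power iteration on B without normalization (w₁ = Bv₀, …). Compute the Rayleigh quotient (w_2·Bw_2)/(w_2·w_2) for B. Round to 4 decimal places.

B = A + I has rows (-4, 1, -4); (-1, 5, 2); (-3, 3, 6)
w1 = Bv₀ = ((-4)·1 + 1·0 + (-4)·0; (-1)·1 + 5·0 + 2·0; (-3)·1 + 3·0 + 6·0) = (-4, -1, -3)
w2 = Bw1 = ((-4)·(-4) + 1·(-1) + (-4)·(-3); (-1)·(-4) + 5·(-1) + 2·(-3); (-3)·(-4) + 3·(-1) + 6·(-3)) = (27, -7, -9)
Bw2 = (-79, -80, -156)
w2·Bw2 = -169; w2·w2 = 859; μ ≈ -169/859 = -0.1967

-0.1967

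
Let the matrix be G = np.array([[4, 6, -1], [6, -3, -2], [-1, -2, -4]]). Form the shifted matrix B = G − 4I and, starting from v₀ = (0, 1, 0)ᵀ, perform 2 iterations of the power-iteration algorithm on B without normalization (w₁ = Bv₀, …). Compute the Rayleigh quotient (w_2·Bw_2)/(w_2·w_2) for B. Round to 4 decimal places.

μ ≈ -10.8348

B = G − 4I has rows (0, 6, -1); (6, -7, -2); (-1, -2, -8)
w1 = Bv₀ = (6, -7, -2)
w2 = Bw1 = (-40, 89, 24)
Bw2 = (510, -911, -330)
w2·Bw2 = -109399; w2·w2 = 10097; μ ≈ -109399/10097 = -10.8348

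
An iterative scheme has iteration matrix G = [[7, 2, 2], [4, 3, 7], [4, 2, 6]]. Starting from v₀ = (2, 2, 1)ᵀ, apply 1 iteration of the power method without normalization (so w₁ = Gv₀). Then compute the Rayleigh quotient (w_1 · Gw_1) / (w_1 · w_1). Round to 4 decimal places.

12.1451

w1 = Gv₀ = (7·2 + 2·2 + 2·1; 4·2 + 3·2 + 7·1; 4·2 + 2·2 + 6·1) = (20, 21, 18)
Gw1 = (218, 269, 230)
w1·Gw1 = 20·218 + 21·269 + 18·230 = 14149; w1·w1 = 20·20 + 21·21 + 18·18 = 1165
λ ≈ 14149/1165 = 12.1451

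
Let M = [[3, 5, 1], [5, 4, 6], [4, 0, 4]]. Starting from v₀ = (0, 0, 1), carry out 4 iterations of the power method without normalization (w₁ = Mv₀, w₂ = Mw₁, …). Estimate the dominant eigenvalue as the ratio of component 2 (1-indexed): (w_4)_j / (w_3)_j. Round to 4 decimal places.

λ ≈ 10.4758

w1 = Mv₀ = (1, 6, 4)
w2 = Mw1 = (37, 53, 20)
w3 = Mw2 = (396, 517, 228)
w4 = Mw3 = (4001, 5416, 2496)
Ratio at component: 5416 / 517 = 10.4758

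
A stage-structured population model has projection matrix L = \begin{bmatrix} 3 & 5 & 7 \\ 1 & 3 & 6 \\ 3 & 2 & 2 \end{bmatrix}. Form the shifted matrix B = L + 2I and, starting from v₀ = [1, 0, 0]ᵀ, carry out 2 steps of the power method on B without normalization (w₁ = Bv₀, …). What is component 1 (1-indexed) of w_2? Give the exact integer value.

B = L + 2I has rows (5, 5, 7); (1, 5, 6); (3, 2, 4)
w1 = Bv₀ = (5·1 + 5·0 + 7·0; 1·1 + 5·0 + 6·0; 3·1 + 2·0 + 4·0) = (5, 1, 3)
w2 = Bw1 = (5·5 + 5·1 + 7·3; 1·5 + 5·1 + 6·3; 3·5 + 2·1 + 4·3) = (51, 28, 29)
Requested component of w2: 51

51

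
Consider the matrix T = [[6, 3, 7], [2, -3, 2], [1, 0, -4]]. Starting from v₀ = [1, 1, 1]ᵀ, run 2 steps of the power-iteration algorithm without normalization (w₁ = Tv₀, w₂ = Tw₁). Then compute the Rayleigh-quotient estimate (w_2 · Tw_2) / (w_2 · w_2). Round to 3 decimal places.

8.045

w1 = Tv₀ = (16, 1, -3)
w2 = Tw1 = (78, 23, 28)
Tw2 = (733, 143, -34)
w2·Tw2 = 78·733 + 23·143 + 28·(-34) = 59511; w2·w2 = 78·78 + 23·23 + 28·28 = 7397
λ ≈ 59511/7397 = 8.045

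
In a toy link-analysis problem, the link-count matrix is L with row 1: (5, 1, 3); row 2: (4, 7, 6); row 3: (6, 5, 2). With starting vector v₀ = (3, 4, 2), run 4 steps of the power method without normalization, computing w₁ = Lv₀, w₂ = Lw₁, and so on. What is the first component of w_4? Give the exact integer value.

w1 = Lv₀ = (25, 52, 42)
w2 = Lw1 = (303, 716, 494)
w3 = Lw2 = (3713, 9188, 6386)
w4 = Lw3 = (46911, 117484, 80990)
The requested component of w4 is 46911.

46911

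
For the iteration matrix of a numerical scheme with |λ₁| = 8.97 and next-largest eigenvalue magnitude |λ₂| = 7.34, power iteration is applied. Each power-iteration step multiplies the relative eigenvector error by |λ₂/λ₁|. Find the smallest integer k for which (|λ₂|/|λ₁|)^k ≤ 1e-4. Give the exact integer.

|λ₂/λ₁| = 7.34/8.97 = 0.81828
Need k ≥ ln(1e-4) / ln(0.81828) = -9.2103 / -0.2005 ≈ 45.926
Smallest integer k satisfying the bound: 46

46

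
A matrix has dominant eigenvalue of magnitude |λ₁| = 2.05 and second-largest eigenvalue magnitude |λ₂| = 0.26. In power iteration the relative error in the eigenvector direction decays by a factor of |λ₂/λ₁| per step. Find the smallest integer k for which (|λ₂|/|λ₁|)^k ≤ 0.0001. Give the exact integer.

5

|λ₂/λ₁| = 0.26/2.05 = 0.12683
Need k ≥ ln(0.0001) / ln(0.12683) = -9.2103 / -2.0649 ≈ 4.460
Smallest integer k satisfying the bound: 5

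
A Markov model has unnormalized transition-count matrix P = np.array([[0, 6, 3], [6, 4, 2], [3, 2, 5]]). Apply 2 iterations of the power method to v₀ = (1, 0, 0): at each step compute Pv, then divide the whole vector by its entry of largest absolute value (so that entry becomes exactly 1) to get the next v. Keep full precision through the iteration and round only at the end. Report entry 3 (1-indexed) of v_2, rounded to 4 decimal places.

Pv0 = (0.00000, 6.00000, 3.00000); divide by 6.00000 → v1 = (0.00000, 1.00000, 0.50000)
Pv1 = (7.50000, 5.00000, 4.50000); divide by 7.50000 → v2 = (1.00000, 0.66667, 0.60000)
Requested entry of v2: 27/45 = 0.6000

0.6000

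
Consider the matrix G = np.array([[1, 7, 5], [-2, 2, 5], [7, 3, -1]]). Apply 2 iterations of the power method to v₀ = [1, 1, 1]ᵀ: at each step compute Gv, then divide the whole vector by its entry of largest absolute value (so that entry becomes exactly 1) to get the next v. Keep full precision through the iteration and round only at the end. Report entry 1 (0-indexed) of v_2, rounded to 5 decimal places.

0.29897

Gv0 = (13.000000, 5.000000, 9.000000); divide by 13.000000 → v1 = (1.000000, 0.384615, 0.692308)
Gv1 = (7.153846, 2.230769, 7.461538); divide by 7.461538 → v2 = (0.958763, 0.298969, 1.000000)
Requested entry of v2: 29/97 = 0.29897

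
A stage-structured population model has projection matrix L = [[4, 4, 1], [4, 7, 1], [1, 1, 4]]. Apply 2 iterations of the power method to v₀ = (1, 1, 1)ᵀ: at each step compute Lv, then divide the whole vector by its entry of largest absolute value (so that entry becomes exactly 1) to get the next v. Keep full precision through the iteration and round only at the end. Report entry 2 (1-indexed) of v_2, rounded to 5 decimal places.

1.00000

Lv0 = (9.000000, 12.000000, 6.000000); divide by 12.000000 → v1 = (0.750000, 1.000000, 0.500000)
Lv1 = (7.500000, 10.500000, 3.750000); divide by 10.500000 → v2 = (0.714286, 1.000000, 0.357143)
Requested entry of v2: 126/126 = 1.00000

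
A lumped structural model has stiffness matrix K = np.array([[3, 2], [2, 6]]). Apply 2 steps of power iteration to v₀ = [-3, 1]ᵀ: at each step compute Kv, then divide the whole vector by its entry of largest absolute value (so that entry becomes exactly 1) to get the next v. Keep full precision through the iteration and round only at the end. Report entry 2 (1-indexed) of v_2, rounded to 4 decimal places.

Kv0 = (-7.00000, 0.00000); divide by -7.00000 → v1 = (1.00000, 0.00000)
Kv1 = (3.00000, 2.00000); divide by 3.00000 → v2 = (1.00000, 0.66667)
Requested entry of v2: -14/-21 = 0.6667

0.6667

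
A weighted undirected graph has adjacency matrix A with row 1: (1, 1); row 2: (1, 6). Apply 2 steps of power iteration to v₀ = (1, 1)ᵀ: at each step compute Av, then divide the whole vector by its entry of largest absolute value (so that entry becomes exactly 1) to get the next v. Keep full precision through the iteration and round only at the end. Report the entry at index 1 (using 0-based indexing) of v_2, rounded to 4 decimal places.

1.0000

Av0 = (2.00000, 7.00000); divide by 7.00000 → v1 = (0.28571, 1.00000)
Av1 = (1.28571, 6.28571); divide by 6.28571 → v2 = (0.20455, 1.00000)
Requested entry of v2: 44/44 = 1.0000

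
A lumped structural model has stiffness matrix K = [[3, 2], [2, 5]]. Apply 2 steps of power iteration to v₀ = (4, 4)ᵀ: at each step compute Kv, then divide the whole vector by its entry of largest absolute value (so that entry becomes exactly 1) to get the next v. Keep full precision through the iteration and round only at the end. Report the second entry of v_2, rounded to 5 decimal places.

Kv0 = (20.000000, 28.000000); divide by 28.000000 → v1 = (0.714286, 1.000000)
Kv1 = (4.142857, 6.428571); divide by 6.428571 → v2 = (0.644444, 1.000000)
Requested entry of v2: 180/180 = 1.00000

1.00000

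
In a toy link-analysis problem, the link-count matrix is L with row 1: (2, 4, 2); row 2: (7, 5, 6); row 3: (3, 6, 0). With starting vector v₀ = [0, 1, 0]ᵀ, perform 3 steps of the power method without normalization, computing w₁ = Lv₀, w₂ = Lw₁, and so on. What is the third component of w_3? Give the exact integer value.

654

w1 = Lv₀ = (2·0 + 4·1 + 2·0; 7·0 + 5·1 + 6·0; 3·0 + 6·1 + 0·0) = (4, 5, 6)
w2 = Lw1 = (2·4 + 4·5 + 2·6; 7·4 + 5·5 + 6·6; 3·4 + 6·5 + 0·6) = (40, 89, 42)
w3 = Lw2 = (520, 977, 654)
The requested component of w3 is 654.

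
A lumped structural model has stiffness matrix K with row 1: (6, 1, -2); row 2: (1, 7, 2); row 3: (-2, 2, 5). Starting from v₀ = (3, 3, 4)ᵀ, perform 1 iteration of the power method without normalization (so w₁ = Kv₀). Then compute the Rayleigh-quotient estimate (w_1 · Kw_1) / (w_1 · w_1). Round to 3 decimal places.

w1 = Kv₀ = (13, 32, 20)
Kw1 = (70, 277, 138)
w1·Kw1 = 13·70 + 32·277 + 20·138 = 12534; w1·w1 = 13·13 + 32·32 + 20·20 = 1593
λ ≈ 12534/1593 = 7.868

7.868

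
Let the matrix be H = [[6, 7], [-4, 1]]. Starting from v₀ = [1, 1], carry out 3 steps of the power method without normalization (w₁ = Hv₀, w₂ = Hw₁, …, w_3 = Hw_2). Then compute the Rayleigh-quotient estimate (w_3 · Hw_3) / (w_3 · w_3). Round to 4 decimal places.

w1 = Hv₀ = (6·1 + 7·1; (-4)·1 + 1·1) = (13, -3)
w2 = Hw1 = (6·13 + 7·(-3); (-4)·13 + 1·(-3)) = (57, -55)
w3 = Hw2 = (-43, -283)
Hw3 = (-2239, -111)
w3·Hw3 = (-43)·(-2239) + (-283)·(-111) = 127690; w3·w3 = (-43)·(-43) + (-283)·(-283) = 81938
λ ≈ 127690/81938 = 1.5584

λ ≈ 1.5584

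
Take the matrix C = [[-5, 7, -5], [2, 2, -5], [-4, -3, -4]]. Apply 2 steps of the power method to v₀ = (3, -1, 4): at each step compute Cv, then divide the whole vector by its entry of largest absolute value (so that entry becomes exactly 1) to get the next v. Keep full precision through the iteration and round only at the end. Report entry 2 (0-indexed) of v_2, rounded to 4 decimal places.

1.0000

Cv0 = (-42.00000, -16.00000, -25.00000); divide by -42.00000 → v1 = (1.00000, 0.38095, 0.59524)
Cv1 = (-5.30952, -0.21429, -7.52381); divide by -7.52381 → v2 = (0.70570, 0.02848, 1.00000)
Requested entry of v2: 316/316 = 1.0000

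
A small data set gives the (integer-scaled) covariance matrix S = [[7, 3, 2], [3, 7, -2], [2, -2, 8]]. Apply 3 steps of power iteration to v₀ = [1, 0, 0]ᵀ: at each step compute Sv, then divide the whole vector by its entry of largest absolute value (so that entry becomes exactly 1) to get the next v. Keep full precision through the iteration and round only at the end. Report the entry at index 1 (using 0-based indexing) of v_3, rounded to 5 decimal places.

0.67785

Sv0 = (7.000000, 3.000000, 2.000000); divide by 7.000000 → v1 = (1.000000, 0.428571, 0.285714)
Sv1 = (8.857143, 5.428571, 3.428571); divide by 8.857143 → v2 = (1.000000, 0.612903, 0.387097)
Sv2 = (9.612903, 6.516129, 3.870968); divide by 9.612903 → v3 = (1.000000, 0.677852, 0.402685)
Requested entry of v3: 404/596 = 0.67785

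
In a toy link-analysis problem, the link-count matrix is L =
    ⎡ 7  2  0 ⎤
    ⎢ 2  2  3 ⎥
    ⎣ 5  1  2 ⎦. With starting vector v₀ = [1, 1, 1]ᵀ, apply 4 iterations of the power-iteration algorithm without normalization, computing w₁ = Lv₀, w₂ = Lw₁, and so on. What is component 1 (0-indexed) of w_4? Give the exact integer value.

3973

w1 = Lv₀ = (7·1 + 2·1 + 0·1; 2·1 + 2·1 + 3·1; 5·1 + 1·1 + 2·1) = (9, 7, 8)
w2 = Lw1 = (7·9 + 2·7 + 0·8; 2·9 + 2·7 + 3·8; 5·9 + 1·7 + 2·8) = (77, 56, 68)
w3 = Lw2 = (651, 470, 577)
w4 = Lw3 = (5497, 3973, 4879)
The requested component of w4 is 3973.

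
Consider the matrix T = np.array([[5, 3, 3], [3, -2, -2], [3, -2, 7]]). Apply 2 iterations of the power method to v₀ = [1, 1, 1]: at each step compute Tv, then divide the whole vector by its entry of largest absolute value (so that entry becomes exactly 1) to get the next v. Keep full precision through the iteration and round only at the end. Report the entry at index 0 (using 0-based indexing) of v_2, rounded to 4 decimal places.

0.8352

Tv0 = (11.00000, -1.00000, 8.00000); divide by 11.00000 → v1 = (1.00000, -0.09091, 0.72727)
Tv1 = (6.90909, 1.72727, 8.27273); divide by 8.27273 → v2 = (0.83516, 0.20879, 1.00000)
Requested entry of v2: 76/91 = 0.8352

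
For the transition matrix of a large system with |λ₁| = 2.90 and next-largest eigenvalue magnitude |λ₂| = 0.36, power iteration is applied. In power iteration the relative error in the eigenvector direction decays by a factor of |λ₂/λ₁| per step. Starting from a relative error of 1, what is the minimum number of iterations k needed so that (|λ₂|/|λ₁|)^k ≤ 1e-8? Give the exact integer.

|λ₂/λ₁| = 0.36/2.90 = 0.12414
Need k ≥ ln(1e-8) / ln(0.12414) = -18.4207 / -2.0864 ≈ 8.829
Smallest integer k satisfying the bound: 9

9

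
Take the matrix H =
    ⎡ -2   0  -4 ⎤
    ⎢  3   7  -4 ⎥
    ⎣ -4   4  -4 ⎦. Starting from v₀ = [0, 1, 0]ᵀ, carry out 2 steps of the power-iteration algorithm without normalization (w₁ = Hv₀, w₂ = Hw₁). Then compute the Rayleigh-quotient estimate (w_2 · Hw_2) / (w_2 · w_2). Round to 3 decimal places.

w1 = Hv₀ = (0, 7, 4)
w2 = Hw1 = (-16, 33, 12)
Hw2 = (-16, 135, 148)
w2·Hw2 = (-16)·(-16) + 33·135 + 12·148 = 6487; w2·w2 = (-16)·(-16) + 33·33 + 12·12 = 1489
λ ≈ 6487/1489 = 4.357

λ ≈ 4.357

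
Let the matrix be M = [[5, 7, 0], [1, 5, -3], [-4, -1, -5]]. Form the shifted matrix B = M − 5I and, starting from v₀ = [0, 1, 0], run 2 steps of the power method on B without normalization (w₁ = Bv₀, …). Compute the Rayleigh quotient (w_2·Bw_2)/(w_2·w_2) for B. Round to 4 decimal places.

μ ≈ -5.9434

B = M − 5I has rows (0, 7, 0); (1, 0, -3); (-4, -1, -10)
w1 = Bv₀ = (7, 0, -1)
w2 = Bw1 = (0, 10, -18)
Bw2 = (70, 54, 170)
w2·Bw2 = -2520; w2·w2 = 424; μ ≈ -2520/424 = -5.9434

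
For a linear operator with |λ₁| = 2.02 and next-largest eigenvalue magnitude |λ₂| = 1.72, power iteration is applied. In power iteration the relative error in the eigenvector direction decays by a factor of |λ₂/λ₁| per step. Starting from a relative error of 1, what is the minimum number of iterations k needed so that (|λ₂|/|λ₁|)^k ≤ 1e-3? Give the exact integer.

|λ₂/λ₁| = 1.72/2.02 = 0.85149
Need k ≥ ln(1e-3) / ln(0.85149) = -6.9078 / -0.1608 ≈ 42.966
Smallest integer k satisfying the bound: 43

43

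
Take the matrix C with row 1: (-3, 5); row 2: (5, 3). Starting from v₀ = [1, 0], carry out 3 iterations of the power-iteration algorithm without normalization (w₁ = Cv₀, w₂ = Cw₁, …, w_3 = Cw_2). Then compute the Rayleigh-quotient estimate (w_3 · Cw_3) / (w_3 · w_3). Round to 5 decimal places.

w1 = Cv₀ = (-3, 5)
w2 = Cw1 = (34, 0)
w3 = Cw2 = (-102, 170)
Cw3 = (1156, 0)
w3·Cw3 = (-102)·1156 + 170·0 = -117912; w3·w3 = (-102)·(-102) + 170·170 = 39304
λ ≈ -117912/39304 = -3.00000

-3.00000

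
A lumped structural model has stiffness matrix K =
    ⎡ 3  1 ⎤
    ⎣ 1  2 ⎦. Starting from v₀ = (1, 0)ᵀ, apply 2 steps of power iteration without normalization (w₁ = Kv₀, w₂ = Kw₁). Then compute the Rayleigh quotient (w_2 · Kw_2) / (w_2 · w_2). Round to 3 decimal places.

λ ≈ 3.600

w1 = Kv₀ = (3, 1)
w2 = Kw1 = (10, 5)
Kw2 = (35, 20)
w2·Kw2 = 10·35 + 5·20 = 450; w2·w2 = 10·10 + 5·5 = 125
λ ≈ 450/125 = 3.600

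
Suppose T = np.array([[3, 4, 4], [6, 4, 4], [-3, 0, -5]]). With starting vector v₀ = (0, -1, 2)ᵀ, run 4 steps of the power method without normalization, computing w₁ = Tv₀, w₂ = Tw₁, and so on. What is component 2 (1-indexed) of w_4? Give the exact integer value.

400

w1 = Tv₀ = (4, 4, -10)
w2 = Tw1 = (-12, 0, 38)
w3 = Tw2 = (116, 80, -154)
w4 = Tw3 = (52, 400, 422)
The requested component of w4 is 400.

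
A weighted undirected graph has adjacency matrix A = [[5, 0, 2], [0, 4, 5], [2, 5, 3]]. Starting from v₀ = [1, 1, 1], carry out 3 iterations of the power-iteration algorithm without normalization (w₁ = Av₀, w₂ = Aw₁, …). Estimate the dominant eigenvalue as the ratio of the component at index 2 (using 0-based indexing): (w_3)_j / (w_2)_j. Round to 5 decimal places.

λ ≈ 9.06742

w1 = Av₀ = (5·1 + 0·1 + 2·1; 0·1 + 4·1 + 5·1; 2·1 + 5·1 + 3·1) = (7, 9, 10)
w2 = Aw1 = (5·7 + 0·9 + 2·10; 0·7 + 4·9 + 5·10; 2·7 + 5·9 + 3·10) = (55, 86, 89)
w3 = Aw2 = (453, 789, 807)
Ratio at component: 807 / 89 = 9.06742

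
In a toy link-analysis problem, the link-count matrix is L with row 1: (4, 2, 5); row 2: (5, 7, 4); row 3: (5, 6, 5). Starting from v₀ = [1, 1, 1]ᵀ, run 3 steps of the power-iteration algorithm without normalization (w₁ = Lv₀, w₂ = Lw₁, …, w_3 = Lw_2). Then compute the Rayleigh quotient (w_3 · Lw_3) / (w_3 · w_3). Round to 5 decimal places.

λ ≈ 14.37389

w1 = Lv₀ = (4·1 + 2·1 + 5·1; 5·1 + 7·1 + 4·1; 5·1 + 6·1 + 5·1) = (11, 16, 16)
w2 = Lw1 = (4·11 + 2·16 + 5·16; 5·11 + 7·16 + 4·16; 5·11 + 6·16 + 5·16) = (156, 231, 231)
w3 = Lw2 = (2241, 3321, 3321)
Lw3 = (32211, 47736, 47736)
w3·Lw3 = 2241·32211 + 3321·47736 + 3321·47736 = 389247363; w3·w3 = 2241·2241 + 3321·3321 + 3321·3321 = 27080163
λ ≈ 389247363/27080163 = 14.37389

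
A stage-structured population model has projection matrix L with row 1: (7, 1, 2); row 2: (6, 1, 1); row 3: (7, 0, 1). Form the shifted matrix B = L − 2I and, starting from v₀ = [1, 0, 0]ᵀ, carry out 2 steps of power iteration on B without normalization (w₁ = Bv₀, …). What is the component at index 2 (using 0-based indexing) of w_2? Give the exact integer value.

B = L − 2I has rows (5, 1, 2); (6, -1, 1); (7, 0, -1)
w1 = Bv₀ = (5·1 + 1·0 + 2·0; 6·1 + (-1)·0 + 1·0; 7·1 + 0·0 + (-1)·0) = (5, 6, 7)
w2 = Bw1 = (5·5 + 1·6 + 2·7; 6·5 + (-1)·6 + 1·7; 7·5 + 0·6 + (-1)·7) = (45, 31, 28)
Requested component of w2: 28

28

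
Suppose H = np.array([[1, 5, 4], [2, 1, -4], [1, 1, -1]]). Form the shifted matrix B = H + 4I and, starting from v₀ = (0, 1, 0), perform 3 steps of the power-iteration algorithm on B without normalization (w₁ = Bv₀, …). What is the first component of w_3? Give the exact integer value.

B = H + 4I has rows (5, 5, 4); (2, 5, -4); (1, 1, 3)
w1 = Bv₀ = (5·0 + 5·1 + 4·0; 2·0 + 5·1 + (-4)·0; 1·0 + 1·1 + 3·0) = (5, 5, 1)
w2 = Bw1 = (5·5 + 5·5 + 4·1; 2·5 + 5·5 + (-4)·1; 1·5 + 1·5 + 3·1) = (54, 31, 13)
w3 = Bw2 = (477, 211, 124)
Requested component of w3: 477

477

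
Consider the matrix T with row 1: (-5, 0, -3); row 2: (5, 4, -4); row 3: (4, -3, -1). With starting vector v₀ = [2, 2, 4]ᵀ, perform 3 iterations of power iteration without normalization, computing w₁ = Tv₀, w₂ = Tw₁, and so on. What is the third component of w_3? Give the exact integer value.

838

w1 = Tv₀ = (-22, 2, -2)
w2 = Tw1 = (116, -94, -92)
w3 = Tw2 = (-304, 572, 838)
The requested component of w3 is 838.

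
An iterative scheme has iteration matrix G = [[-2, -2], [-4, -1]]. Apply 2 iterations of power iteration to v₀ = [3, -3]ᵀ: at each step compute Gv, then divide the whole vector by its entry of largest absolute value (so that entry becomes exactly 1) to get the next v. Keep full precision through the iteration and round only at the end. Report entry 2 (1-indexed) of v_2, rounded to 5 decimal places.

Gv0 = (0.000000, -9.000000); divide by -9.000000 → v1 = (0.000000, 1.000000)
Gv1 = (-2.000000, -1.000000); divide by -2.000000 → v2 = (1.000000, 0.500000)
Requested entry of v2: 9/18 = 0.50000

0.50000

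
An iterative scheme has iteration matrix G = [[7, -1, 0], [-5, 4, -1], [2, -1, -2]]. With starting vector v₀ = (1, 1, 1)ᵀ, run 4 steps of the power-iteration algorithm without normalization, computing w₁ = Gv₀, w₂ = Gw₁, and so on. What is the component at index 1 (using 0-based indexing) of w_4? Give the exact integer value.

w1 = Gv₀ = (7·1 + (-1)·1 + 0·1; (-5)·1 + 4·1 + (-1)·1; 2·1 + (-1)·1 + (-2)·1) = (6, -2, -1)
w2 = Gw1 = (7·6 + (-1)·(-2) + 0·(-1); (-5)·6 + 4·(-2) + (-1)·(-1); 2·6 + (-1)·(-2) + (-2)·(-1)) = (44, -37, 16)
w3 = Gw2 = (345, -384, 93)
w4 = Gw3 = (2799, -3354, 888)
The requested component of w4 is -3354.

-3354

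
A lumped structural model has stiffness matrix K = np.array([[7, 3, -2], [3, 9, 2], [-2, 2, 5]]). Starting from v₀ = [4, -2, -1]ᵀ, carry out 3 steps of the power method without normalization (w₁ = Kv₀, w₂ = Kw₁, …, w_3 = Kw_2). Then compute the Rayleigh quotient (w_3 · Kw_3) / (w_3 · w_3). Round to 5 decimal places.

λ ≈ 8.08413

w1 = Kv₀ = (24, -8, -17)
w2 = Kw1 = (178, -34, -149)
w3 = Kw2 = (1442, -70, -1169)
Kw3 = (12222, 1358, -8869)
w3·Kw3 = 1442·12222 + (-70)·1358 + (-1169)·(-8869) = 27896925; w3·w3 = 1442·1442 + (-70)·(-70) + (-1169)·(-1169) = 3450825
λ ≈ 27896925/3450825 = 8.08413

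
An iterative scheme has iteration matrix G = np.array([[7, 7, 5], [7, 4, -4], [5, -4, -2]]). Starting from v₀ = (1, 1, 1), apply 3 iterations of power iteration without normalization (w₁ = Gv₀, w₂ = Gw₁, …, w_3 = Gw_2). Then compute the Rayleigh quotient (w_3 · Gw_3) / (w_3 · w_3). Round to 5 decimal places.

12.47312

w1 = Gv₀ = (19, 7, -1)
w2 = Gw1 = (177, 165, 69)
w3 = Gw2 = (2739, 1623, 87)
Gw3 = (30969, 25317, 7029)
w3·Gw3 = 2739·30969 + 1623·25317 + 87·7029 = 126525105; w3·w3 = 2739·2739 + 1623·1623 + 87·87 = 10143819
λ ≈ 126525105/10143819 = 12.47312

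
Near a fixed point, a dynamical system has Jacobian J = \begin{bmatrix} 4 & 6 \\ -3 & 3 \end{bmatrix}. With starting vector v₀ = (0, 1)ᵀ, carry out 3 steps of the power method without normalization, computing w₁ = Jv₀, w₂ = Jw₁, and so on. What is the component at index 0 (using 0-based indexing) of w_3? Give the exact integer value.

w1 = Jv₀ = (4·0 + 6·1; (-3)·0 + 3·1) = (6, 3)
w2 = Jw1 = (4·6 + 6·3; (-3)·6 + 3·3) = (42, -9)
w3 = Jw2 = (114, -153)
The requested component of w3 is 114.

114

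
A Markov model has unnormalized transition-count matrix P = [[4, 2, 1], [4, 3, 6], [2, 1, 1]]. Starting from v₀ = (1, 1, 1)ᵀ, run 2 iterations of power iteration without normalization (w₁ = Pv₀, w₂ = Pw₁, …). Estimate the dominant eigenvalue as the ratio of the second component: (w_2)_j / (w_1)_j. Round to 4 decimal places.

w1 = Pv₀ = (4·1 + 2·1 + 1·1; 4·1 + 3·1 + 6·1; 2·1 + 1·1 + 1·1) = (7, 13, 4)
w2 = Pw1 = (4·7 + 2·13 + 1·4; 4·7 + 3·13 + 6·4; 2·7 + 1·13 + 1·4) = (58, 91, 31)
Ratio at component: 91 / 13 = 7.0000

λ ≈ 7.0000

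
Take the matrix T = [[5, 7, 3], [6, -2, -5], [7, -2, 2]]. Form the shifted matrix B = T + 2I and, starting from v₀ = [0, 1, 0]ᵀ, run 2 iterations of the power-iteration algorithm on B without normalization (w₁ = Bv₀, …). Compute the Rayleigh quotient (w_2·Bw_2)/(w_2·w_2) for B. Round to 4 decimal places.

μ ≈ 8.2517

B = T + 2I has rows (7, 7, 3); (6, 0, -5); (7, -2, 4)
w1 = Bv₀ = (7, 0, -2)
w2 = Bw1 = (43, 52, 41)
Bw2 = (788, 53, 361)
w2·Bw2 = 51441; w2·w2 = 6234; μ ≈ 51441/6234 = 8.2517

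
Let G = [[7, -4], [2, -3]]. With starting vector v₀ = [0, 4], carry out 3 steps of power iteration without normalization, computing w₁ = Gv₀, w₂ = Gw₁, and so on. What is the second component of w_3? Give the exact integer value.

-140

w1 = Gv₀ = (7·0 + (-4)·4; 2·0 + (-3)·4) = (-16, -12)
w2 = Gw1 = (7·(-16) + (-4)·(-12); 2·(-16) + (-3)·(-12)) = (-64, 4)
w3 = Gw2 = (-464, -140)
The requested component of w3 is -140.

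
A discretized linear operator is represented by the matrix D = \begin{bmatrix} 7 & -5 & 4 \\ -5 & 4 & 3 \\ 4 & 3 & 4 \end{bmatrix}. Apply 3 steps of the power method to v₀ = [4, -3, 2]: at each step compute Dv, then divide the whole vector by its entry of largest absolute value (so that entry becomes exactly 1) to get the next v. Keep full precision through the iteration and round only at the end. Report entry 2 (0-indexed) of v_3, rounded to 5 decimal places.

0.32395

Dv0 = (51.000000, -26.000000, 15.000000); divide by 51.000000 → v1 = (1.000000, -0.509804, 0.294118)
Dv1 = (10.725490, -6.156863, 3.647059); divide by 10.725490 → v2 = (1.000000, -0.574040, 0.340037)
Dv2 = (11.230347, -6.276051, 3.638026); divide by 11.230347 → v3 = (1.000000, -0.558847, 0.323946)
Requested entry of v3: 1990/6143 = 0.32395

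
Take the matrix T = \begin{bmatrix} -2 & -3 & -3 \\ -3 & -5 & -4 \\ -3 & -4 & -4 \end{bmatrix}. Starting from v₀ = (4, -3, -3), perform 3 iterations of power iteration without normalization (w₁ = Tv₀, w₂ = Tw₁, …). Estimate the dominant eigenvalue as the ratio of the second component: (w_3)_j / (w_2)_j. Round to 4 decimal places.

w1 = Tv₀ = (10, 15, 12)
w2 = Tw1 = (-101, -153, -138)
w3 = Tw2 = (1075, 1620, 1467)
Ratio at component: 1620 / -153 = -10.5882

λ ≈ -10.5882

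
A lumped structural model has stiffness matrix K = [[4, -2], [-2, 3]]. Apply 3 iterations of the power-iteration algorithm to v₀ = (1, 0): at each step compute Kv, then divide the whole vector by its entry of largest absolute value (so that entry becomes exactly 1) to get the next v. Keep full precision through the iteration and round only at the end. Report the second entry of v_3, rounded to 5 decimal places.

Kv0 = (4.000000, -2.000000); divide by 4.000000 → v1 = (1.000000, -0.500000)
Kv1 = (5.000000, -3.500000); divide by 5.000000 → v2 = (1.000000, -0.700000)
Kv2 = (5.400000, -4.100000); divide by 5.400000 → v3 = (1.000000, -0.759259)
Requested entry of v3: -82/108 = -0.75926

-0.75926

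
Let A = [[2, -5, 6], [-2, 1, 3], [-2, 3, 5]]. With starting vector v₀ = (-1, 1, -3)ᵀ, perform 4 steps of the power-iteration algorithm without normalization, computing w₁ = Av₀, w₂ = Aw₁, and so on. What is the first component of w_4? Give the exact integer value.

-604

w1 = Av₀ = (-25, -6, -10)
w2 = Aw1 = (-80, 14, -18)
w3 = Aw2 = (-338, 120, 112)
w4 = Aw3 = (-604, 1132, 1596)
The requested component of w4 is -604.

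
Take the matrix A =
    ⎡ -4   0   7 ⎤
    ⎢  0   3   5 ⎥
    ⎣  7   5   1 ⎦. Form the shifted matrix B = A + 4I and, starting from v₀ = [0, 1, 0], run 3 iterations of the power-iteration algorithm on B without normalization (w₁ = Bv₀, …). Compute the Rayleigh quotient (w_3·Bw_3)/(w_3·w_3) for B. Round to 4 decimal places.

B = A + 4I has rows (0, 0, 7); (0, 7, 5); (7, 5, 5)
w1 = Bv₀ = (0·0 + 0·1 + 7·0; 0·0 + 7·1 + 5·0; 7·0 + 5·1 + 5·0) = (0, 7, 5)
w2 = Bw1 = (0·0 + 0·7 + 7·5; 0·0 + 7·7 + 5·5; 7·0 + 5·7 + 5·5) = (35, 74, 60)
w3 = Bw2 = (420, 818, 915)
Bw3 = (6405, 10301, 11605)
w3·Bw3 = 21734893; w3·w3 = 1682749; μ ≈ 21734893/1682749 = 12.9163

μ ≈ 12.9163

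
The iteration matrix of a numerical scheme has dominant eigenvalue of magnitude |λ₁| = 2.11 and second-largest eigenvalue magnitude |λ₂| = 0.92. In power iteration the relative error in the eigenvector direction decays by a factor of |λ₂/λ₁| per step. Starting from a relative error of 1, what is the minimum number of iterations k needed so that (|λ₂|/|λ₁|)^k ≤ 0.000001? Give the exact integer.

17

|λ₂/λ₁| = 0.92/2.11 = 0.43602
Need k ≥ ln(0.000001) / ln(0.43602) = -13.8155 / -0.8301 ≈ 16.644
Smallest integer k satisfying the bound: 17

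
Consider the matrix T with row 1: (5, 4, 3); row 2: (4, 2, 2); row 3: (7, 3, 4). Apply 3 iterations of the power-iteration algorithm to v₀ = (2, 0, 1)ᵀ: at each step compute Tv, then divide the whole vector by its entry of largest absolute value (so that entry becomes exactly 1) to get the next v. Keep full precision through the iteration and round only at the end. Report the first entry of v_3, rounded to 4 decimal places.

0.8176

Tv0 = (13.00000, 10.00000, 18.00000); divide by 18.00000 → v1 = (0.72222, 0.55556, 1.00000)
Tv1 = (8.83333, 6.00000, 10.72222); divide by 10.72222 → v2 = (0.82383, 0.55959, 1.00000)
Tv2 = (9.35751, 6.41451, 11.44560); divide by 11.44560 → v3 = (0.81756, 0.56043, 1.00000)
Requested entry of v3: 1806/2209 = 0.8176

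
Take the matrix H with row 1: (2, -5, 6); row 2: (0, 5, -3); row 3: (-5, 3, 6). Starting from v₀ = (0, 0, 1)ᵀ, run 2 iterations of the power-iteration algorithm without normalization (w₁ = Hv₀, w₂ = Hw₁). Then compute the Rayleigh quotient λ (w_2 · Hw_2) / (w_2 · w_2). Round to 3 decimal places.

λ ≈ 4.666

w1 = Hv₀ = (2·0 + (-5)·0 + 6·1; 0·0 + 5·0 + (-3)·1; (-5)·0 + 3·0 + 6·1) = (6, -3, 6)
w2 = Hw1 = (2·6 + (-5)·(-3) + 6·6; 0·6 + 5·(-3) + (-3)·6; (-5)·6 + 3·(-3) + 6·6) = (63, -33, -3)
Hw2 = (273, -156, -432)
w2·Hw2 = 63·273 + (-33)·(-156) + (-3)·(-432) = 23643; w2·w2 = 63·63 + (-33)·(-33) + (-3)·(-3) = 5067
λ ≈ 23643/5067 = 4.666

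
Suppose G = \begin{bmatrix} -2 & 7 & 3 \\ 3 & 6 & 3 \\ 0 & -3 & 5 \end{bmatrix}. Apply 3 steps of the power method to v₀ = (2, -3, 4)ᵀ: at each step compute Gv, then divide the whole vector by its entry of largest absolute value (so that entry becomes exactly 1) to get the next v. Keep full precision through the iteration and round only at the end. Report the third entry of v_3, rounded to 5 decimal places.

0.54708

Gv0 = (-13.000000, 0.000000, 29.000000); divide by 29.000000 → v1 = (-0.448276, 0.000000, 1.000000)
Gv1 = (3.896552, 1.655172, 5.000000); divide by 5.000000 → v2 = (0.779310, 0.331034, 1.000000)
Gv2 = (3.758621, 7.324138, 4.006897); divide by 7.324138 → v3 = (0.513183, 1.000000, 0.547081)
Requested entry of v3: 581/1062 = 0.54708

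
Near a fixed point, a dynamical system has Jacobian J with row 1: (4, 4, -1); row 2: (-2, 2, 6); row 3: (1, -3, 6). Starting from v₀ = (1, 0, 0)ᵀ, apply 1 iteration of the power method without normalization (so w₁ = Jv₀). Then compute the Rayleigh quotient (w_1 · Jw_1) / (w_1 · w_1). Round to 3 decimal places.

w1 = Jv₀ = (4·1 + 4·0 + (-1)·0; (-2)·1 + 2·0 + 6·0; 1·1 + (-3)·0 + 6·0) = (4, -2, 1)
Jw1 = (7, -6, 16)
w1·Jw1 = 4·7 + (-2)·(-6) + 1·16 = 56; w1·w1 = 4·4 + (-2)·(-2) + 1·1 = 21
λ ≈ 56/21 = 2.667

2.667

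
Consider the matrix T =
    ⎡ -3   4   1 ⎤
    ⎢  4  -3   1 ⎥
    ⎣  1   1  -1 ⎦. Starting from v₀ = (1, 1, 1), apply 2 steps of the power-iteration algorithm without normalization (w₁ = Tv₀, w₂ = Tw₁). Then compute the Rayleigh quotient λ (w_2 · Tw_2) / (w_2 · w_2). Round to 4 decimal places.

λ ≈ 1.6667

w1 = Tv₀ = ((-3)·1 + 4·1 + 1·1; 4·1 + (-3)·1 + 1·1; 1·1 + 1·1 + (-1)·1) = (2, 2, 1)
w2 = Tw1 = ((-3)·2 + 4·2 + 1·1; 4·2 + (-3)·2 + 1·1; 1·2 + 1·2 + (-1)·1) = (3, 3, 3)
Tw2 = (6, 6, 3)
w2·Tw2 = 3·6 + 3·6 + 3·3 = 45; w2·w2 = 3·3 + 3·3 + 3·3 = 27
λ ≈ 45/27 = 1.6667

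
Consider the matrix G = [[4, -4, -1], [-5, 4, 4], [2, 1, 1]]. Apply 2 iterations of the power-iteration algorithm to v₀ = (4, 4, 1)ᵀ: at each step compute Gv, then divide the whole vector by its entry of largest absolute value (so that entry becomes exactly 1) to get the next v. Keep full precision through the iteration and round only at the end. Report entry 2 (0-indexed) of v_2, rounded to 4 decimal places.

Gv0 = (-1.00000, 0.00000, 13.00000); divide by 13.00000 → v1 = (-0.07692, 0.00000, 1.00000)
Gv1 = (-1.30769, 4.38462, 0.84615); divide by 4.38462 → v2 = (-0.29825, 1.00000, 0.19298)
Requested entry of v2: 11/57 = 0.1930

0.1930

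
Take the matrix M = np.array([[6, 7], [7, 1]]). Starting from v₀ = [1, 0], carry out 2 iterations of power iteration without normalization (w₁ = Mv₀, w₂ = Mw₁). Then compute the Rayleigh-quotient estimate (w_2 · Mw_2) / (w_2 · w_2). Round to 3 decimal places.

10.810

w1 = Mv₀ = (6·1 + 7·0; 7·1 + 1·0) = (6, 7)
w2 = Mw1 = (6·6 + 7·7; 7·6 + 1·7) = (85, 49)
Mw2 = (853, 644)
w2·Mw2 = 85·853 + 49·644 = 104061; w2·w2 = 85·85 + 49·49 = 9626
λ ≈ 104061/9626 = 10.810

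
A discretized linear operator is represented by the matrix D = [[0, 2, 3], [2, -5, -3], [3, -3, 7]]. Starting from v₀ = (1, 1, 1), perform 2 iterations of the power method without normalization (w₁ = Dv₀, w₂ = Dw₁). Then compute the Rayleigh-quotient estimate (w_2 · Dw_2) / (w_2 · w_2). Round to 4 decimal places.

λ ≈ 5.7252

w1 = Dv₀ = (0·1 + 2·1 + 3·1; 2·1 + (-5)·1 + (-3)·1; 3·1 + (-3)·1 + 7·1) = (5, -6, 7)
w2 = Dw1 = (0·5 + 2·(-6) + 3·7; 2·5 + (-5)·(-6) + (-3)·7; 3·5 + (-3)·(-6) + 7·7) = (9, 19, 82)
Dw2 = (284, -323, 544)
w2·Dw2 = 9·284 + 19·(-323) + 82·544 = 41027; w2·w2 = 9·9 + 19·19 + 82·82 = 7166
λ ≈ 41027/7166 = 5.7252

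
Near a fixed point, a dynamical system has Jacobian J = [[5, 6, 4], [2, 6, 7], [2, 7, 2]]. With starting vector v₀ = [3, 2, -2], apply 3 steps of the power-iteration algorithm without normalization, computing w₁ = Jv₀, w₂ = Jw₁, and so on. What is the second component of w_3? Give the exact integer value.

2096

w1 = Jv₀ = (5·3 + 6·2 + 4·(-2); 2·3 + 6·2 + 7·(-2); 2·3 + 7·2 + 2·(-2)) = (19, 4, 16)
w2 = Jw1 = (5·19 + 6·4 + 4·16; 2·19 + 6·4 + 7·16; 2·19 + 7·4 + 2·16) = (183, 174, 98)
w3 = Jw2 = (2351, 2096, 1780)
The requested component of w3 is 2096.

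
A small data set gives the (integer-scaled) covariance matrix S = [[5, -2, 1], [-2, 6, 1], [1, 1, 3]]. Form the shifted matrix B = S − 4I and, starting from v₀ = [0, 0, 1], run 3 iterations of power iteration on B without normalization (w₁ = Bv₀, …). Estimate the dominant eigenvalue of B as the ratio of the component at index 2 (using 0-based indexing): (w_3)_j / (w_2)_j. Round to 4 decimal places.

B = S − 4I has rows (1, -2, 1); (-2, 2, 1); (1, 1, -1)
w1 = Bv₀ = (1·0 + (-2)·0 + 1·1; (-2)·0 + 2·0 + 1·1; 1·0 + 1·0 + (-1)·1) = (1, 1, -1)
w2 = Bw1 = (1·1 + (-2)·1 + 1·(-1); (-2)·1 + 2·1 + 1·(-1); 1·1 + 1·1 + (-1)·(-1)) = (-2, -1, 3)
w3 = Bw2 = (3, 5, -6)
Ratio: -6/3 = -2.0000

μ ≈ -2.0000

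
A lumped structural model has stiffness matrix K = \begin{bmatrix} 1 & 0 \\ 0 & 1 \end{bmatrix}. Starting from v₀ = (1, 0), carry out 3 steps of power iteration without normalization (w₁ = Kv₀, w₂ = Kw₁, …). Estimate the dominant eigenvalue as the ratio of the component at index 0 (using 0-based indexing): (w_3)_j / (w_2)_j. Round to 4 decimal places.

λ ≈ 1.0000

w1 = Kv₀ = (1, 0)
w2 = Kw1 = (1, 0)
w3 = Kw2 = (1, 0)
Ratio at component: 1 / 1 = 1.0000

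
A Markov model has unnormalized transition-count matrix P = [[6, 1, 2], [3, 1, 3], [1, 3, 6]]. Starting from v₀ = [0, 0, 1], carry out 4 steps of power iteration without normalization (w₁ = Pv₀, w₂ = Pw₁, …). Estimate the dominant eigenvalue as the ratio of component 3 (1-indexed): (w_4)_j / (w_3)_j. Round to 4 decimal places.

w1 = Pv₀ = (2, 3, 6)
w2 = Pw1 = (27, 27, 47)
w3 = Pw2 = (283, 249, 390)
w4 = Pw3 = (2727, 2268, 3370)
Ratio at component: 3370 / 390 = 8.6410

λ ≈ 8.6410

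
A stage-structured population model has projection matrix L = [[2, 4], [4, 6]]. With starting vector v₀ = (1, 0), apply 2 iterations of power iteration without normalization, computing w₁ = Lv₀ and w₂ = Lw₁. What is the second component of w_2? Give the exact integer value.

32

w1 = Lv₀ = (2·1 + 4·0; 4·1 + 6·0) = (2, 4)
w2 = Lw1 = (2·2 + 4·4; 4·2 + 6·4) = (20, 32)
The requested component of w2 is 32.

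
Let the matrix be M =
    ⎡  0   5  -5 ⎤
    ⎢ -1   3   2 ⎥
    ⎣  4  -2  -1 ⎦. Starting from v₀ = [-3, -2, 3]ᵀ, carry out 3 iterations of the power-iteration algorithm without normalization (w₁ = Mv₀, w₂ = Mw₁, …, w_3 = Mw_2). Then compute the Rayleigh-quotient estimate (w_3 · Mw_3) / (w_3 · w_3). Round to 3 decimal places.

w1 = Mv₀ = (0·(-3) + 5·(-2) + (-5)·3; (-1)·(-3) + 3·(-2) + 2·3; 4·(-3) + (-2)·(-2) + (-1)·3) = (-25, 3, -11)
w2 = Mw1 = (0·(-25) + 5·3 + (-5)·(-11); (-1)·(-25) + 3·3 + 2·(-11); 4·(-25) + (-2)·3 + (-1)·(-11)) = (70, 12, -95)
w3 = Mw2 = (535, -224, 351)
Mw3 = (-2875, -505, 2237)
w3·Mw3 = 535·(-2875) + (-224)·(-505) + 351·2237 = -639818; w3·w3 = 535·535 + (-224)·(-224) + 351·351 = 459602
λ ≈ -639818/459602 = -1.392

λ ≈ -1.392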